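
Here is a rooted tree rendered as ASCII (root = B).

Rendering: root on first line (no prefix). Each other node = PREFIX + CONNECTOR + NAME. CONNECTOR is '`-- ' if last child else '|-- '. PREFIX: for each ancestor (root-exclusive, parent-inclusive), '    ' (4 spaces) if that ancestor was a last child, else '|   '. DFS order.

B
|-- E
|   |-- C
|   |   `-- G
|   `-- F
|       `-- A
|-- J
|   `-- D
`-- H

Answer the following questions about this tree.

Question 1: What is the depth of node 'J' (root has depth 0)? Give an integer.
Answer: 1

Derivation:
Path from root to J: B -> J
Depth = number of edges = 1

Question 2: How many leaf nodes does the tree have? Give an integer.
Answer: 4

Derivation:
Leaves (nodes with no children): A, D, G, H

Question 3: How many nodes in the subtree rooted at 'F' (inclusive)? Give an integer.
Answer: 2

Derivation:
Subtree rooted at F contains: A, F
Count = 2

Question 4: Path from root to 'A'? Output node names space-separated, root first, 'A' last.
Answer: B E F A

Derivation:
Walk down from root: B -> E -> F -> A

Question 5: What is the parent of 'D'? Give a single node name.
Scan adjacency: D appears as child of J

Answer: J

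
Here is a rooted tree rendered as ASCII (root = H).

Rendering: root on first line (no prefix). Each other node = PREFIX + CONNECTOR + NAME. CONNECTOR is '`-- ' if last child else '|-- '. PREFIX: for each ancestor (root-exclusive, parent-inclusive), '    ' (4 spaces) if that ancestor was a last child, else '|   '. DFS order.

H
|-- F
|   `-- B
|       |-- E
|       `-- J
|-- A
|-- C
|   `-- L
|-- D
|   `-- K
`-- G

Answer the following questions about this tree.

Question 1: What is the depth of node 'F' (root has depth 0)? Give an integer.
Answer: 1

Derivation:
Path from root to F: H -> F
Depth = number of edges = 1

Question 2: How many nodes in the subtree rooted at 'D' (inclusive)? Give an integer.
Subtree rooted at D contains: D, K
Count = 2

Answer: 2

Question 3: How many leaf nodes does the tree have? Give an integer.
Leaves (nodes with no children): A, E, G, J, K, L

Answer: 6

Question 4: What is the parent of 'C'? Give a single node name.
Scan adjacency: C appears as child of H

Answer: H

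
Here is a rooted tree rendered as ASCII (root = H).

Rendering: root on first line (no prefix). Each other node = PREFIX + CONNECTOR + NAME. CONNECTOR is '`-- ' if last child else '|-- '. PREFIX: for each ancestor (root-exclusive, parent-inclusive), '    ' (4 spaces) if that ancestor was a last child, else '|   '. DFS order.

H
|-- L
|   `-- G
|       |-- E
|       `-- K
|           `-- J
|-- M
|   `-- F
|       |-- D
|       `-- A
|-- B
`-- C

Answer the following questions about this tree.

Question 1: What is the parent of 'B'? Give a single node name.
Scan adjacency: B appears as child of H

Answer: H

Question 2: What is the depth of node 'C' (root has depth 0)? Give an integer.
Answer: 1

Derivation:
Path from root to C: H -> C
Depth = number of edges = 1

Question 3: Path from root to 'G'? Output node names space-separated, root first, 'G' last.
Walk down from root: H -> L -> G

Answer: H L G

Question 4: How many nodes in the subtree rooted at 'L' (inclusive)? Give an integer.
Answer: 5

Derivation:
Subtree rooted at L contains: E, G, J, K, L
Count = 5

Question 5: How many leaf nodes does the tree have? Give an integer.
Answer: 6

Derivation:
Leaves (nodes with no children): A, B, C, D, E, J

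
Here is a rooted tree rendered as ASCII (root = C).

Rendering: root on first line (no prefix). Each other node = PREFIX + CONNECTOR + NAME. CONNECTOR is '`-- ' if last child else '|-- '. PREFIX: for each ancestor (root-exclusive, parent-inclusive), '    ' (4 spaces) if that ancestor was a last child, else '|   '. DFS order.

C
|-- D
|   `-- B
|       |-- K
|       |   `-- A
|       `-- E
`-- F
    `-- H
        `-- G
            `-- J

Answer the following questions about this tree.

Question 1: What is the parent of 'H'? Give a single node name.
Answer: F

Derivation:
Scan adjacency: H appears as child of F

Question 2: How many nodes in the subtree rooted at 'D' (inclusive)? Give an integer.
Subtree rooted at D contains: A, B, D, E, K
Count = 5

Answer: 5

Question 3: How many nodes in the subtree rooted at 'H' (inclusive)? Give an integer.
Subtree rooted at H contains: G, H, J
Count = 3

Answer: 3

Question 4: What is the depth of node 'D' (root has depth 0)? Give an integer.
Answer: 1

Derivation:
Path from root to D: C -> D
Depth = number of edges = 1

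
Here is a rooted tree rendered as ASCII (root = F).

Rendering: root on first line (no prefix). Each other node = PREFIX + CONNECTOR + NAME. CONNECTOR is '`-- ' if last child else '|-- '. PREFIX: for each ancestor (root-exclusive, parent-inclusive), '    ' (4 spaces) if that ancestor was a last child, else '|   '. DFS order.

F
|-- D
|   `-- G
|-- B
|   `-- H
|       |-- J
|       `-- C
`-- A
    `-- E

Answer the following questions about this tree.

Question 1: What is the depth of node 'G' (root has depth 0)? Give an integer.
Answer: 2

Derivation:
Path from root to G: F -> D -> G
Depth = number of edges = 2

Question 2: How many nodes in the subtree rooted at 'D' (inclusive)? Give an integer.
Subtree rooted at D contains: D, G
Count = 2

Answer: 2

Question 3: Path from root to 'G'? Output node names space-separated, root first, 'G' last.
Walk down from root: F -> D -> G

Answer: F D G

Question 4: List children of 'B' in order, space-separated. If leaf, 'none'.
Node B's children (from adjacency): H

Answer: H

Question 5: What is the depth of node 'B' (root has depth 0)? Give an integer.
Answer: 1

Derivation:
Path from root to B: F -> B
Depth = number of edges = 1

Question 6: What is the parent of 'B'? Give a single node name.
Scan adjacency: B appears as child of F

Answer: F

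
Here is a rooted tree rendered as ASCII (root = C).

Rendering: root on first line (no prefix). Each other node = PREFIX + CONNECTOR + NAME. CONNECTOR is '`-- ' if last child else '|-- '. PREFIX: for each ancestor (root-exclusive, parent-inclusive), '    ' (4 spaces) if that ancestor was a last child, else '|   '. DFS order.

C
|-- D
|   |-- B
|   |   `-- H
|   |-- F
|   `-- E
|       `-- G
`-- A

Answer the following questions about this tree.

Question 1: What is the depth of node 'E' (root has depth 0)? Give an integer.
Path from root to E: C -> D -> E
Depth = number of edges = 2

Answer: 2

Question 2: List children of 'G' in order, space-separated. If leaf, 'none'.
Node G's children (from adjacency): (leaf)

Answer: none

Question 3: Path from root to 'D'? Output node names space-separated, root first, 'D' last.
Answer: C D

Derivation:
Walk down from root: C -> D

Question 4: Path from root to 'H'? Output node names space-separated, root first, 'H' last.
Walk down from root: C -> D -> B -> H

Answer: C D B H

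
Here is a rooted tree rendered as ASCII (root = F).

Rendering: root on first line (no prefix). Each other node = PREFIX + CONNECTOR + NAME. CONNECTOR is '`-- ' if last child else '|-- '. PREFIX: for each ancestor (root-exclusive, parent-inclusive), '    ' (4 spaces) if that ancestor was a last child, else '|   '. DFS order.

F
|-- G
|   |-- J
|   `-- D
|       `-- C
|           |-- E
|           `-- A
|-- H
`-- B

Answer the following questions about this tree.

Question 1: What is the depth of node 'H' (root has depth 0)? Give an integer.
Path from root to H: F -> H
Depth = number of edges = 1

Answer: 1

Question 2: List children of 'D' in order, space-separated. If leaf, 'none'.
Node D's children (from adjacency): C

Answer: C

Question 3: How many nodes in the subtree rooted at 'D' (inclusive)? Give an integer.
Answer: 4

Derivation:
Subtree rooted at D contains: A, C, D, E
Count = 4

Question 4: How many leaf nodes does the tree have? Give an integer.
Answer: 5

Derivation:
Leaves (nodes with no children): A, B, E, H, J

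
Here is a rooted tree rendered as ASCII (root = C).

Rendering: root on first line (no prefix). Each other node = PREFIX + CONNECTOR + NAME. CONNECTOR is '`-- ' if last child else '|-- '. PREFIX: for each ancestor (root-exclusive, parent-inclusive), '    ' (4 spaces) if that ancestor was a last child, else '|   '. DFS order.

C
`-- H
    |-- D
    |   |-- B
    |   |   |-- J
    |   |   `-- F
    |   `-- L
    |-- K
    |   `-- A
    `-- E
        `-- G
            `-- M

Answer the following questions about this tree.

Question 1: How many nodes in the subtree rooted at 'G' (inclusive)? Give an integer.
Subtree rooted at G contains: G, M
Count = 2

Answer: 2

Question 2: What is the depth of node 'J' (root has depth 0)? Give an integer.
Answer: 4

Derivation:
Path from root to J: C -> H -> D -> B -> J
Depth = number of edges = 4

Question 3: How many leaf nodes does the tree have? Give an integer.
Leaves (nodes with no children): A, F, J, L, M

Answer: 5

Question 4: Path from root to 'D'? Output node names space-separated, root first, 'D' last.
Answer: C H D

Derivation:
Walk down from root: C -> H -> D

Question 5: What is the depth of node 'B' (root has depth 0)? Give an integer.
Answer: 3

Derivation:
Path from root to B: C -> H -> D -> B
Depth = number of edges = 3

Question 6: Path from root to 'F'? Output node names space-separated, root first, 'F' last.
Walk down from root: C -> H -> D -> B -> F

Answer: C H D B F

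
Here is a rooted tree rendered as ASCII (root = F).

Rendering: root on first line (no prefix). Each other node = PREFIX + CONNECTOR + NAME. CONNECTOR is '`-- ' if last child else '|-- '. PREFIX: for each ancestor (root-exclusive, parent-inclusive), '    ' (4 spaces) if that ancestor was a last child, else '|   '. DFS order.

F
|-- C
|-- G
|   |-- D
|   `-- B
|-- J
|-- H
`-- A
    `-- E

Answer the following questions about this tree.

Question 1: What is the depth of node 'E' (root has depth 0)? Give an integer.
Answer: 2

Derivation:
Path from root to E: F -> A -> E
Depth = number of edges = 2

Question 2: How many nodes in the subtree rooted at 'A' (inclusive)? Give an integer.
Answer: 2

Derivation:
Subtree rooted at A contains: A, E
Count = 2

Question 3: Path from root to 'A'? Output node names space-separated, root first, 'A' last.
Answer: F A

Derivation:
Walk down from root: F -> A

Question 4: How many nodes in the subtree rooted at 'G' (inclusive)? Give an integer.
Answer: 3

Derivation:
Subtree rooted at G contains: B, D, G
Count = 3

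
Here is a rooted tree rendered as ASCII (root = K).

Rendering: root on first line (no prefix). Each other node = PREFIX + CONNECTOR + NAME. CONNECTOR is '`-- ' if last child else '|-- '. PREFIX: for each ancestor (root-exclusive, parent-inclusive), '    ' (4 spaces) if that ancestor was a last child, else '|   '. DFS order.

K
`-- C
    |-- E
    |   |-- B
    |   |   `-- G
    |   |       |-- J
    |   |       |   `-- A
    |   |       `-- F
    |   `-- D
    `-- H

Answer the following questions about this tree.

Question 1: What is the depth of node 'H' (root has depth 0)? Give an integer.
Path from root to H: K -> C -> H
Depth = number of edges = 2

Answer: 2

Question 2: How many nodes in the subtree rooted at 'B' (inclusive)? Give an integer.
Subtree rooted at B contains: A, B, F, G, J
Count = 5

Answer: 5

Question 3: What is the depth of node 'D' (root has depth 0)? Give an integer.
Path from root to D: K -> C -> E -> D
Depth = number of edges = 3

Answer: 3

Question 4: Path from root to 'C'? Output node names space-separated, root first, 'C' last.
Answer: K C

Derivation:
Walk down from root: K -> C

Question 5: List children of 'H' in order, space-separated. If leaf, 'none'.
Node H's children (from adjacency): (leaf)

Answer: none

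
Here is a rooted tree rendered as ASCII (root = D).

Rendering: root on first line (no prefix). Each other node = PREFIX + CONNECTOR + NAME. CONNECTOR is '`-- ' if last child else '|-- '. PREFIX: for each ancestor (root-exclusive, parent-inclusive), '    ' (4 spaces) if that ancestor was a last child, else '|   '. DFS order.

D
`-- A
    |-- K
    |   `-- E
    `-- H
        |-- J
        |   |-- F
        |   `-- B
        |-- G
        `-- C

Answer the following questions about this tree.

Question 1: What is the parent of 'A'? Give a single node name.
Scan adjacency: A appears as child of D

Answer: D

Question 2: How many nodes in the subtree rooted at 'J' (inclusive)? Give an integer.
Answer: 3

Derivation:
Subtree rooted at J contains: B, F, J
Count = 3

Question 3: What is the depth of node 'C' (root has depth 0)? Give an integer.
Answer: 3

Derivation:
Path from root to C: D -> A -> H -> C
Depth = number of edges = 3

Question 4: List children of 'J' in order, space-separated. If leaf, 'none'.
Node J's children (from adjacency): F, B

Answer: F B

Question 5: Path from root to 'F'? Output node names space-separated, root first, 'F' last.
Walk down from root: D -> A -> H -> J -> F

Answer: D A H J F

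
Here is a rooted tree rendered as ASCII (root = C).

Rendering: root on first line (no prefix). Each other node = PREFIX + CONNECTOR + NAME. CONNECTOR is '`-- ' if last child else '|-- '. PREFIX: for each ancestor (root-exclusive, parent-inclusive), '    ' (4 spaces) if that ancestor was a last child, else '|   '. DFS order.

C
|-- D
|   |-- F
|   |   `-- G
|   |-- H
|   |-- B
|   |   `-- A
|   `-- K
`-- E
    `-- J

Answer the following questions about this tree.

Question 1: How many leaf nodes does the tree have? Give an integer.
Answer: 5

Derivation:
Leaves (nodes with no children): A, G, H, J, K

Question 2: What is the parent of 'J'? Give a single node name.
Answer: E

Derivation:
Scan adjacency: J appears as child of E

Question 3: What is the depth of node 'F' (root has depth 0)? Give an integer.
Answer: 2

Derivation:
Path from root to F: C -> D -> F
Depth = number of edges = 2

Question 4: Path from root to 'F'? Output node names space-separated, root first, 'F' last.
Answer: C D F

Derivation:
Walk down from root: C -> D -> F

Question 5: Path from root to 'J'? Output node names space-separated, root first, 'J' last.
Answer: C E J

Derivation:
Walk down from root: C -> E -> J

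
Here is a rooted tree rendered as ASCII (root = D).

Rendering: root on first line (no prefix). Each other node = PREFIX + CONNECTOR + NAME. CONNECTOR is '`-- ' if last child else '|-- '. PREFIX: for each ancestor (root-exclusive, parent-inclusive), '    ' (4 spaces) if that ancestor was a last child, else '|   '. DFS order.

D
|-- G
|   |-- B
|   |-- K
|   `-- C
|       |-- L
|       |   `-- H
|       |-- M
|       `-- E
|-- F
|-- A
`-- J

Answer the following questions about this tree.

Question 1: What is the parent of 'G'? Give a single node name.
Answer: D

Derivation:
Scan adjacency: G appears as child of D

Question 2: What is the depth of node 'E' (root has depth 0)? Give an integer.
Path from root to E: D -> G -> C -> E
Depth = number of edges = 3

Answer: 3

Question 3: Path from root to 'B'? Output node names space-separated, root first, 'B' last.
Walk down from root: D -> G -> B

Answer: D G B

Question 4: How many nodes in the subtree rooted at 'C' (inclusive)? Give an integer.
Answer: 5

Derivation:
Subtree rooted at C contains: C, E, H, L, M
Count = 5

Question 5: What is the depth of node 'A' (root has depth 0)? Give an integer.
Answer: 1

Derivation:
Path from root to A: D -> A
Depth = number of edges = 1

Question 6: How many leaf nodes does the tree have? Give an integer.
Answer: 8

Derivation:
Leaves (nodes with no children): A, B, E, F, H, J, K, M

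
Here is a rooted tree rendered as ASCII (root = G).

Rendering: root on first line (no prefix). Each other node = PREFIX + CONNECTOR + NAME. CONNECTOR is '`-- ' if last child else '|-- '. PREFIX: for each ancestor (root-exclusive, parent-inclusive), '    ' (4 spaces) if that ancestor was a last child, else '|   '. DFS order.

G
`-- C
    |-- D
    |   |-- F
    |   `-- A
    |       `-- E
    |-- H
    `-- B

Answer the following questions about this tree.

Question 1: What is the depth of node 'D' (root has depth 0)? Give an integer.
Answer: 2

Derivation:
Path from root to D: G -> C -> D
Depth = number of edges = 2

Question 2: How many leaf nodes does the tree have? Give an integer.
Answer: 4

Derivation:
Leaves (nodes with no children): B, E, F, H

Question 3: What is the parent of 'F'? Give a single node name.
Answer: D

Derivation:
Scan adjacency: F appears as child of D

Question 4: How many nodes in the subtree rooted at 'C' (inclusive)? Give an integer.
Answer: 7

Derivation:
Subtree rooted at C contains: A, B, C, D, E, F, H
Count = 7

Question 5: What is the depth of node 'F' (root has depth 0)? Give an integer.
Answer: 3

Derivation:
Path from root to F: G -> C -> D -> F
Depth = number of edges = 3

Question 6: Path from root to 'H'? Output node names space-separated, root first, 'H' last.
Answer: G C H

Derivation:
Walk down from root: G -> C -> H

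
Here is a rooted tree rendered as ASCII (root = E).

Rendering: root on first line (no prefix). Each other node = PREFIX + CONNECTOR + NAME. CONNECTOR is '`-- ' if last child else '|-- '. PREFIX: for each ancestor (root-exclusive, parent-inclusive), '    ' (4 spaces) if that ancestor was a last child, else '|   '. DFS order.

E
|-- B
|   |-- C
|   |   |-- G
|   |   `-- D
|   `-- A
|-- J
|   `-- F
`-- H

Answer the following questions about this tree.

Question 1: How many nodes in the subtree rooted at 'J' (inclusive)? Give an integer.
Answer: 2

Derivation:
Subtree rooted at J contains: F, J
Count = 2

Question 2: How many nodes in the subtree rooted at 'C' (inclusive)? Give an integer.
Subtree rooted at C contains: C, D, G
Count = 3

Answer: 3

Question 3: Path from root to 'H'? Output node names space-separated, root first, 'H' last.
Answer: E H

Derivation:
Walk down from root: E -> H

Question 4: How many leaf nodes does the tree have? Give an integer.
Leaves (nodes with no children): A, D, F, G, H

Answer: 5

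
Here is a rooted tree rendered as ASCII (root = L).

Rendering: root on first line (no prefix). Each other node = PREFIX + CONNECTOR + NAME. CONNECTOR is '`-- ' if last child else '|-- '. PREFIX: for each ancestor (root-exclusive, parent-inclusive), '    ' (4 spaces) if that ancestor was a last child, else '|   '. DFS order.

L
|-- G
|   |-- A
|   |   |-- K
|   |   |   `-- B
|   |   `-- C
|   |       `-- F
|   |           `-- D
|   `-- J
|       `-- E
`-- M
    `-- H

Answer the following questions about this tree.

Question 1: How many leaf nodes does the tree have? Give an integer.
Leaves (nodes with no children): B, D, E, H

Answer: 4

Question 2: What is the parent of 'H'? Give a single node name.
Answer: M

Derivation:
Scan adjacency: H appears as child of M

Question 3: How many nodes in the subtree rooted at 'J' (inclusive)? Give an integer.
Answer: 2

Derivation:
Subtree rooted at J contains: E, J
Count = 2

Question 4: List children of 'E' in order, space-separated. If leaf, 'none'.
Answer: none

Derivation:
Node E's children (from adjacency): (leaf)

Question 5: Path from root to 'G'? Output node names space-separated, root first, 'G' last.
Walk down from root: L -> G

Answer: L G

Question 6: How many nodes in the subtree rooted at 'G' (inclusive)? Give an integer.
Answer: 9

Derivation:
Subtree rooted at G contains: A, B, C, D, E, F, G, J, K
Count = 9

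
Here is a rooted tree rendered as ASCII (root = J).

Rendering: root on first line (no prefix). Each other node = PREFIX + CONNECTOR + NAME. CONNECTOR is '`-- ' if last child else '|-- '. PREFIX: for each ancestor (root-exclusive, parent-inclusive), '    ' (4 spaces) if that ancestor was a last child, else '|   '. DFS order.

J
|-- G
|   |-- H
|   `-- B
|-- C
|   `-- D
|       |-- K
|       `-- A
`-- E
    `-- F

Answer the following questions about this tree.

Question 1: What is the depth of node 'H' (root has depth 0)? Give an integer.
Path from root to H: J -> G -> H
Depth = number of edges = 2

Answer: 2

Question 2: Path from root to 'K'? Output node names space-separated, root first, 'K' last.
Answer: J C D K

Derivation:
Walk down from root: J -> C -> D -> K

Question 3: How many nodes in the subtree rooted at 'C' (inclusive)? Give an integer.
Subtree rooted at C contains: A, C, D, K
Count = 4

Answer: 4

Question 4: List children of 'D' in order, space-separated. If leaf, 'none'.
Answer: K A

Derivation:
Node D's children (from adjacency): K, A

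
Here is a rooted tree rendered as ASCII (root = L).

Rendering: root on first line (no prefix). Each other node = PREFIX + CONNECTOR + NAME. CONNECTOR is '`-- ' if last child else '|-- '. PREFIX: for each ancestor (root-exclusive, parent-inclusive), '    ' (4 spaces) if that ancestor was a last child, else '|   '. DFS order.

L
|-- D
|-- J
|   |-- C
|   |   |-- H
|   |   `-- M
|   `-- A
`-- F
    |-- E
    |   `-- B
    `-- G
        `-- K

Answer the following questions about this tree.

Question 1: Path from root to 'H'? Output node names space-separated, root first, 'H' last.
Answer: L J C H

Derivation:
Walk down from root: L -> J -> C -> H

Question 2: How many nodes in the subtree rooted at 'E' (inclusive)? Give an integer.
Answer: 2

Derivation:
Subtree rooted at E contains: B, E
Count = 2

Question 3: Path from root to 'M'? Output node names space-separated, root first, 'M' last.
Walk down from root: L -> J -> C -> M

Answer: L J C M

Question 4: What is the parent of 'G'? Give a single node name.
Scan adjacency: G appears as child of F

Answer: F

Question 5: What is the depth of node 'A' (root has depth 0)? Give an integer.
Path from root to A: L -> J -> A
Depth = number of edges = 2

Answer: 2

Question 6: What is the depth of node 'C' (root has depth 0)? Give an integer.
Answer: 2

Derivation:
Path from root to C: L -> J -> C
Depth = number of edges = 2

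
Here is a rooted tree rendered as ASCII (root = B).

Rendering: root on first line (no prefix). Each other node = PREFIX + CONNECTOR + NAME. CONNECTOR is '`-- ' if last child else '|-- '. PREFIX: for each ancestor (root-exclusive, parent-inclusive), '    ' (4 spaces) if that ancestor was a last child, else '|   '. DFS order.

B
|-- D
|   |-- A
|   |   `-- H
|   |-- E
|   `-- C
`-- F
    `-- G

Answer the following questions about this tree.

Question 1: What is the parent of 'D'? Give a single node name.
Answer: B

Derivation:
Scan adjacency: D appears as child of B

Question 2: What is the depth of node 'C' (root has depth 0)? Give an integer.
Answer: 2

Derivation:
Path from root to C: B -> D -> C
Depth = number of edges = 2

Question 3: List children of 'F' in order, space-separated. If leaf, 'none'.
Node F's children (from adjacency): G

Answer: G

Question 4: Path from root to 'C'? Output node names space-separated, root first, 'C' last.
Answer: B D C

Derivation:
Walk down from root: B -> D -> C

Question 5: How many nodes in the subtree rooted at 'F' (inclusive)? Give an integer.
Subtree rooted at F contains: F, G
Count = 2

Answer: 2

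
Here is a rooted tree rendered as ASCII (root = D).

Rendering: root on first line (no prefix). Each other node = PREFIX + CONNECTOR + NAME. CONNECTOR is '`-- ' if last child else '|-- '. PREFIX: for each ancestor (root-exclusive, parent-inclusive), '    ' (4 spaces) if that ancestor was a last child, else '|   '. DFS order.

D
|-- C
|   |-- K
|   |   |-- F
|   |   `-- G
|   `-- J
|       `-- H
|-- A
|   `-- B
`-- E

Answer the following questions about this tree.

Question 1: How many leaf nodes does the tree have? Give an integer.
Answer: 5

Derivation:
Leaves (nodes with no children): B, E, F, G, H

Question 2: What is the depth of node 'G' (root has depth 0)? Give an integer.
Path from root to G: D -> C -> K -> G
Depth = number of edges = 3

Answer: 3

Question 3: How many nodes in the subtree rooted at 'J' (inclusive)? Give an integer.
Subtree rooted at J contains: H, J
Count = 2

Answer: 2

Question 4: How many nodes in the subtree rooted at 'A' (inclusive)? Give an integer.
Subtree rooted at A contains: A, B
Count = 2

Answer: 2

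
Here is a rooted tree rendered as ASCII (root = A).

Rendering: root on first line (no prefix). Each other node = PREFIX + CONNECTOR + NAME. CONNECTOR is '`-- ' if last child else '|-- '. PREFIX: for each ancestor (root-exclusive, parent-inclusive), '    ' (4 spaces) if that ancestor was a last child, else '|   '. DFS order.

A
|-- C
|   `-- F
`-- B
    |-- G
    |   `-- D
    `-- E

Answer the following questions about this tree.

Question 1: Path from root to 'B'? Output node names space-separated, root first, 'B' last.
Answer: A B

Derivation:
Walk down from root: A -> B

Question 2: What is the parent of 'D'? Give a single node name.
Scan adjacency: D appears as child of G

Answer: G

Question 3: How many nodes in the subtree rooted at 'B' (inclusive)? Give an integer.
Answer: 4

Derivation:
Subtree rooted at B contains: B, D, E, G
Count = 4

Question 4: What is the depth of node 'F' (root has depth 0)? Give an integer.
Answer: 2

Derivation:
Path from root to F: A -> C -> F
Depth = number of edges = 2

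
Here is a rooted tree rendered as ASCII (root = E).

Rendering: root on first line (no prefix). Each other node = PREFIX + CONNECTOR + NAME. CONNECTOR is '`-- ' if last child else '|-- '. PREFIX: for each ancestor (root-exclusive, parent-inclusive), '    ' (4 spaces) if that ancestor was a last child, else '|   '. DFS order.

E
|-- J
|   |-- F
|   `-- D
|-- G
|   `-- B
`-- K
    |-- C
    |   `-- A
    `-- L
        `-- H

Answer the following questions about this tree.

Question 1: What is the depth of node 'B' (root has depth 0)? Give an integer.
Path from root to B: E -> G -> B
Depth = number of edges = 2

Answer: 2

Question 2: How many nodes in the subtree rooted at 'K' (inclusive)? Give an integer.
Answer: 5

Derivation:
Subtree rooted at K contains: A, C, H, K, L
Count = 5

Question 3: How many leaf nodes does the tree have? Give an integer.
Answer: 5

Derivation:
Leaves (nodes with no children): A, B, D, F, H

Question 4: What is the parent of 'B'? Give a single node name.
Answer: G

Derivation:
Scan adjacency: B appears as child of G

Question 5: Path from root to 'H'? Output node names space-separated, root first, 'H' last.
Walk down from root: E -> K -> L -> H

Answer: E K L H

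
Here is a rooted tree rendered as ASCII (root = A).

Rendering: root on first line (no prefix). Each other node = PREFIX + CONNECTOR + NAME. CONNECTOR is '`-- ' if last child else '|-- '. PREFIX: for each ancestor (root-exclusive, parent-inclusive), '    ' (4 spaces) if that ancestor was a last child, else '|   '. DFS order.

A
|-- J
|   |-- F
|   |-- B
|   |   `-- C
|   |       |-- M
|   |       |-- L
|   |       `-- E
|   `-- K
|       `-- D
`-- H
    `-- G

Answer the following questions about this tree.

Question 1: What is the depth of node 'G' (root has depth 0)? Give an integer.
Answer: 2

Derivation:
Path from root to G: A -> H -> G
Depth = number of edges = 2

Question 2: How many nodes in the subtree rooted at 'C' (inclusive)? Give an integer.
Subtree rooted at C contains: C, E, L, M
Count = 4

Answer: 4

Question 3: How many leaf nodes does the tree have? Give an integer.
Leaves (nodes with no children): D, E, F, G, L, M

Answer: 6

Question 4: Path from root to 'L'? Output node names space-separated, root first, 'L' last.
Walk down from root: A -> J -> B -> C -> L

Answer: A J B C L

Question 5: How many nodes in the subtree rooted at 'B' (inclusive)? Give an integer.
Answer: 5

Derivation:
Subtree rooted at B contains: B, C, E, L, M
Count = 5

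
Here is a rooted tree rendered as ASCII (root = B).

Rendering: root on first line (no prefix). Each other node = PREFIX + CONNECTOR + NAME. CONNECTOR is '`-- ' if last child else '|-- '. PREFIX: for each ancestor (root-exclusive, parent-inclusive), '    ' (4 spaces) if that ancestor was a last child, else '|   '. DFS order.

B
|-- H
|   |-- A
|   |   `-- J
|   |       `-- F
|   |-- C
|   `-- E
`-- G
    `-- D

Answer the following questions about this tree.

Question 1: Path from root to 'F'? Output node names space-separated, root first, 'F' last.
Walk down from root: B -> H -> A -> J -> F

Answer: B H A J F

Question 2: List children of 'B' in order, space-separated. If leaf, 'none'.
Answer: H G

Derivation:
Node B's children (from adjacency): H, G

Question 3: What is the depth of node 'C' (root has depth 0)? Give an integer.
Path from root to C: B -> H -> C
Depth = number of edges = 2

Answer: 2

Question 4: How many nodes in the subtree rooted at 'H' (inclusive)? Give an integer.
Subtree rooted at H contains: A, C, E, F, H, J
Count = 6

Answer: 6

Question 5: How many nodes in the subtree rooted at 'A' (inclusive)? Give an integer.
Subtree rooted at A contains: A, F, J
Count = 3

Answer: 3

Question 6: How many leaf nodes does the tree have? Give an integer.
Answer: 4

Derivation:
Leaves (nodes with no children): C, D, E, F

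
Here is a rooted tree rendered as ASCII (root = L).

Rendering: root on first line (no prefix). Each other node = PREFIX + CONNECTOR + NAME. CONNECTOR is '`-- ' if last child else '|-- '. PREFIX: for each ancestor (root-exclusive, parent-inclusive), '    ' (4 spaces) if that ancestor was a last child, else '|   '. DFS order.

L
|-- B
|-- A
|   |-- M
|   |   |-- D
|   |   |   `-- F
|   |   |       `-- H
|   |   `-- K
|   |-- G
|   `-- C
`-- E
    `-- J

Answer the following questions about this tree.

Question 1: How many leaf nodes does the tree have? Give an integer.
Leaves (nodes with no children): B, C, G, H, J, K

Answer: 6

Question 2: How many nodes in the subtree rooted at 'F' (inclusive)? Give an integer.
Answer: 2

Derivation:
Subtree rooted at F contains: F, H
Count = 2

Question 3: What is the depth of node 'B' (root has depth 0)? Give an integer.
Path from root to B: L -> B
Depth = number of edges = 1

Answer: 1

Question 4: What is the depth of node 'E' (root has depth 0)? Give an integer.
Answer: 1

Derivation:
Path from root to E: L -> E
Depth = number of edges = 1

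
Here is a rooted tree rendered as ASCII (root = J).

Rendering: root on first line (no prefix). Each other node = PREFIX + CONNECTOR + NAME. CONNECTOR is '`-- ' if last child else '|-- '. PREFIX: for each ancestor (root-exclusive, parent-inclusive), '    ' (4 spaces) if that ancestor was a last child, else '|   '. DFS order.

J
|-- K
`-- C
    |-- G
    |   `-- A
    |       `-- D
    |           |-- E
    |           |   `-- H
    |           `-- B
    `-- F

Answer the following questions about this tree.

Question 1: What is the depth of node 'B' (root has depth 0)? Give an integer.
Path from root to B: J -> C -> G -> A -> D -> B
Depth = number of edges = 5

Answer: 5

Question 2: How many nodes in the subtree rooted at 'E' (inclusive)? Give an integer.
Answer: 2

Derivation:
Subtree rooted at E contains: E, H
Count = 2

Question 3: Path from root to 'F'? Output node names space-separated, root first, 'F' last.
Walk down from root: J -> C -> F

Answer: J C F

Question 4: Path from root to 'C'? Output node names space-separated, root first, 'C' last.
Walk down from root: J -> C

Answer: J C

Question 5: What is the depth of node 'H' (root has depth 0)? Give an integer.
Path from root to H: J -> C -> G -> A -> D -> E -> H
Depth = number of edges = 6

Answer: 6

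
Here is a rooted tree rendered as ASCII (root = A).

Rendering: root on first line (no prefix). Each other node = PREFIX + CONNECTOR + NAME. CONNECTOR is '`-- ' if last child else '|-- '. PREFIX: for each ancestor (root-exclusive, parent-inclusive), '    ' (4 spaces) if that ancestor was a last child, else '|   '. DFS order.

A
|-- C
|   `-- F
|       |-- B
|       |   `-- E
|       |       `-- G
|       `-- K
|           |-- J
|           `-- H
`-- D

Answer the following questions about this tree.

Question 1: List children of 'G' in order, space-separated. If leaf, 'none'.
Node G's children (from adjacency): (leaf)

Answer: none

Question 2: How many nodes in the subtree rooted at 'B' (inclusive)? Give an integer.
Subtree rooted at B contains: B, E, G
Count = 3

Answer: 3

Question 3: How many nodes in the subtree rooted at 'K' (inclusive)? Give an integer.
Answer: 3

Derivation:
Subtree rooted at K contains: H, J, K
Count = 3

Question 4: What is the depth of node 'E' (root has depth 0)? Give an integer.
Path from root to E: A -> C -> F -> B -> E
Depth = number of edges = 4

Answer: 4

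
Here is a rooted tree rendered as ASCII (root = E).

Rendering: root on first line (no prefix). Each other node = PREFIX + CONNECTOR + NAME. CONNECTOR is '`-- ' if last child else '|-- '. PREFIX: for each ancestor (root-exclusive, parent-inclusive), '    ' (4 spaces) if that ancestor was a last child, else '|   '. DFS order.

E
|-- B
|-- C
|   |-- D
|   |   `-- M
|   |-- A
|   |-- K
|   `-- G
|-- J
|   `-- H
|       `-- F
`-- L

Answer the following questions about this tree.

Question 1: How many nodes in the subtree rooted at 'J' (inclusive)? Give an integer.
Answer: 3

Derivation:
Subtree rooted at J contains: F, H, J
Count = 3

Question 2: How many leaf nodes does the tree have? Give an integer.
Leaves (nodes with no children): A, B, F, G, K, L, M

Answer: 7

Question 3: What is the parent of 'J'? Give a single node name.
Answer: E

Derivation:
Scan adjacency: J appears as child of E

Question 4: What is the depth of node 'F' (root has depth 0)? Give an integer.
Path from root to F: E -> J -> H -> F
Depth = number of edges = 3

Answer: 3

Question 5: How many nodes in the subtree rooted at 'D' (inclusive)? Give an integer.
Subtree rooted at D contains: D, M
Count = 2

Answer: 2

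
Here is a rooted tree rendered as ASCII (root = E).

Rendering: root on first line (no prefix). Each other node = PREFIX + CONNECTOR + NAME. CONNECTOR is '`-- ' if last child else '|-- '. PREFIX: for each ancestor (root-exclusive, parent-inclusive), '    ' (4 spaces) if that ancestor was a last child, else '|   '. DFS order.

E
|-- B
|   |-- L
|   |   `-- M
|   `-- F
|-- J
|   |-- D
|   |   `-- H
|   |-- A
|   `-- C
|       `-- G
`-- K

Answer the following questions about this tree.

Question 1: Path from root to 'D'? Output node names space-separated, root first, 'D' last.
Walk down from root: E -> J -> D

Answer: E J D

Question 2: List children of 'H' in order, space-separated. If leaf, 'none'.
Node H's children (from adjacency): (leaf)

Answer: none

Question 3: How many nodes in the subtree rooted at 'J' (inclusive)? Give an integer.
Answer: 6

Derivation:
Subtree rooted at J contains: A, C, D, G, H, J
Count = 6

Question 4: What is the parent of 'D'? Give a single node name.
Answer: J

Derivation:
Scan adjacency: D appears as child of J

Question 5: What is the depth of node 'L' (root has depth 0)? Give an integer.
Path from root to L: E -> B -> L
Depth = number of edges = 2

Answer: 2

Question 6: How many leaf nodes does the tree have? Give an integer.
Answer: 6

Derivation:
Leaves (nodes with no children): A, F, G, H, K, M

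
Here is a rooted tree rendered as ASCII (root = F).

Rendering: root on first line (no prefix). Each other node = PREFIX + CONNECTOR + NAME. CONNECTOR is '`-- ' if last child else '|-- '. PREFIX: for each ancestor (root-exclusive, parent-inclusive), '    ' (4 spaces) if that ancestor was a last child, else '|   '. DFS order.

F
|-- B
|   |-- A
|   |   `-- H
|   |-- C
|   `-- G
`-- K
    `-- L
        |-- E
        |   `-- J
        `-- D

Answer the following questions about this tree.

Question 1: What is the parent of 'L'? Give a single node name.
Answer: K

Derivation:
Scan adjacency: L appears as child of K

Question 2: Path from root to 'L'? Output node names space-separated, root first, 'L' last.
Walk down from root: F -> K -> L

Answer: F K L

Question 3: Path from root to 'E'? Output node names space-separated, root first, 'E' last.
Walk down from root: F -> K -> L -> E

Answer: F K L E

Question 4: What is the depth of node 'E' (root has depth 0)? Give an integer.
Path from root to E: F -> K -> L -> E
Depth = number of edges = 3

Answer: 3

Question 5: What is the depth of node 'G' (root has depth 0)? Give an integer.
Answer: 2

Derivation:
Path from root to G: F -> B -> G
Depth = number of edges = 2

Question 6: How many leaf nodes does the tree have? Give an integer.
Leaves (nodes with no children): C, D, G, H, J

Answer: 5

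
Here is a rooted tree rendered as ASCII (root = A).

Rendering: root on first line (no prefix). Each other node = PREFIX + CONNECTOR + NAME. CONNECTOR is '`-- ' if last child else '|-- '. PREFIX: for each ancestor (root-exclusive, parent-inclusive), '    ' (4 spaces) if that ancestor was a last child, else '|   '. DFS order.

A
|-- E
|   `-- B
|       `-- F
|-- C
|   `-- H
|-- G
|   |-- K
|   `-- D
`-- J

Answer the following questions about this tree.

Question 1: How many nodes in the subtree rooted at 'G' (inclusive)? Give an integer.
Answer: 3

Derivation:
Subtree rooted at G contains: D, G, K
Count = 3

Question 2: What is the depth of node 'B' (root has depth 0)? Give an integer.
Path from root to B: A -> E -> B
Depth = number of edges = 2

Answer: 2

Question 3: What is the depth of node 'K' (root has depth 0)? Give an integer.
Answer: 2

Derivation:
Path from root to K: A -> G -> K
Depth = number of edges = 2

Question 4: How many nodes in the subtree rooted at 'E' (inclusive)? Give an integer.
Subtree rooted at E contains: B, E, F
Count = 3

Answer: 3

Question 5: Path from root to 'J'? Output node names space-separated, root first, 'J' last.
Walk down from root: A -> J

Answer: A J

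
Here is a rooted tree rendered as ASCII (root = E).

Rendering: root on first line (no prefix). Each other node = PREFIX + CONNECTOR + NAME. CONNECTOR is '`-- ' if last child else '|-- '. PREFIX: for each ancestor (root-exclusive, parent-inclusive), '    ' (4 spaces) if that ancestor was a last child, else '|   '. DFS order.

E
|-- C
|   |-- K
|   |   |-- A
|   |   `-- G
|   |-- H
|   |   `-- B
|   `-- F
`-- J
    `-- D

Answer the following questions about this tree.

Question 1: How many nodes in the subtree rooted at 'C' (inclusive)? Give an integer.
Answer: 7

Derivation:
Subtree rooted at C contains: A, B, C, F, G, H, K
Count = 7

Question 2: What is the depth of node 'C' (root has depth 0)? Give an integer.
Path from root to C: E -> C
Depth = number of edges = 1

Answer: 1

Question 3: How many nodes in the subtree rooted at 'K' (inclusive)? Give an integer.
Subtree rooted at K contains: A, G, K
Count = 3

Answer: 3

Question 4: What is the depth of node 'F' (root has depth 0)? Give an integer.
Answer: 2

Derivation:
Path from root to F: E -> C -> F
Depth = number of edges = 2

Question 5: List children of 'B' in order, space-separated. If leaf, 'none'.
Answer: none

Derivation:
Node B's children (from adjacency): (leaf)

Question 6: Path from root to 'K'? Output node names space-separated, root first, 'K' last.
Answer: E C K

Derivation:
Walk down from root: E -> C -> K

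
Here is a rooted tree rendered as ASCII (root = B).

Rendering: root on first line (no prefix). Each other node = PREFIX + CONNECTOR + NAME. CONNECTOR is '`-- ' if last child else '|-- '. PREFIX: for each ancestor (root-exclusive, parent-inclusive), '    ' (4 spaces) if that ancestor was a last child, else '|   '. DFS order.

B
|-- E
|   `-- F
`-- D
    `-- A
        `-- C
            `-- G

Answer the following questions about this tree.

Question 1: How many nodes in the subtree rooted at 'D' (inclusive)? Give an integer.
Subtree rooted at D contains: A, C, D, G
Count = 4

Answer: 4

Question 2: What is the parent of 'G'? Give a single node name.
Answer: C

Derivation:
Scan adjacency: G appears as child of C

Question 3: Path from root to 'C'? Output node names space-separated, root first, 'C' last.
Answer: B D A C

Derivation:
Walk down from root: B -> D -> A -> C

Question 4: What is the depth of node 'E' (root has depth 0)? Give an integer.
Path from root to E: B -> E
Depth = number of edges = 1

Answer: 1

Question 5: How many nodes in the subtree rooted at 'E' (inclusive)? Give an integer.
Subtree rooted at E contains: E, F
Count = 2

Answer: 2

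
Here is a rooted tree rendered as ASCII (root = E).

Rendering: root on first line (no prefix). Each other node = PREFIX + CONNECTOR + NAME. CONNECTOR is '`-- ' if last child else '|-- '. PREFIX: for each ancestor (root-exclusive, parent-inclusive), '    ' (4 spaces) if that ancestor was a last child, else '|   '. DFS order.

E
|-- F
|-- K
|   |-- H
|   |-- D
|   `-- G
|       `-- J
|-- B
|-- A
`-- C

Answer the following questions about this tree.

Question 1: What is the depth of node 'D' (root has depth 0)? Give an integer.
Answer: 2

Derivation:
Path from root to D: E -> K -> D
Depth = number of edges = 2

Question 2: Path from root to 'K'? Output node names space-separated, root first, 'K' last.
Answer: E K

Derivation:
Walk down from root: E -> K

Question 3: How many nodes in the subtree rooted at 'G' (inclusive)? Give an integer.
Subtree rooted at G contains: G, J
Count = 2

Answer: 2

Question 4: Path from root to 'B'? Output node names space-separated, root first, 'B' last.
Answer: E B

Derivation:
Walk down from root: E -> B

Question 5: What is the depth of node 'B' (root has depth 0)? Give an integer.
Path from root to B: E -> B
Depth = number of edges = 1

Answer: 1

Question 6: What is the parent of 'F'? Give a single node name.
Answer: E

Derivation:
Scan adjacency: F appears as child of E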